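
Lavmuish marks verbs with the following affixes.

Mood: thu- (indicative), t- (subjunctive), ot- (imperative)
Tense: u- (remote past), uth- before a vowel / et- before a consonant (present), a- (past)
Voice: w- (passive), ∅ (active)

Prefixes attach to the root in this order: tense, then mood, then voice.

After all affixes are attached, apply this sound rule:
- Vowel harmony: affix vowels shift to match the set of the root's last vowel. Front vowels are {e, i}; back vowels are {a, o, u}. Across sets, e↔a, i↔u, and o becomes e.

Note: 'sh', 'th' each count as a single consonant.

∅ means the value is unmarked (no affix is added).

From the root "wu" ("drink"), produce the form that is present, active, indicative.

thuatwu

Attach tense present et- (before consonant 'w') → etwu.
Attach mood indicative thu- → thuetwu.
voice = active: zero marking, form stays thuetwu.
Apply vowel harmony: thuetwu → thuatwu.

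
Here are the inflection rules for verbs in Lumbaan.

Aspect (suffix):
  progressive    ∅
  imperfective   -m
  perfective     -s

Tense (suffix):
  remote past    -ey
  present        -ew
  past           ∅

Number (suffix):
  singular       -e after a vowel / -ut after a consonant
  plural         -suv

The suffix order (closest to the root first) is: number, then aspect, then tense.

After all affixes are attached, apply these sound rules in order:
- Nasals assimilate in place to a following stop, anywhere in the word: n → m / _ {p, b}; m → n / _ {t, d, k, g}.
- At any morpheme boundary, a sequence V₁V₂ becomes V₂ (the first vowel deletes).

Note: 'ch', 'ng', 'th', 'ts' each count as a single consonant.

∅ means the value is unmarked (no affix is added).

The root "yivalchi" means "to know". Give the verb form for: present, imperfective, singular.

Attach number singular -e (after vowel 'i') → yivalchie.
Attach aspect imperfective -m → yivalchiem.
Attach tense present -ew → yivalchiemew.
Nasal assimilation: no change.
Apply vowel deletion: yivalchiemew → yivalchemew.

yivalchemew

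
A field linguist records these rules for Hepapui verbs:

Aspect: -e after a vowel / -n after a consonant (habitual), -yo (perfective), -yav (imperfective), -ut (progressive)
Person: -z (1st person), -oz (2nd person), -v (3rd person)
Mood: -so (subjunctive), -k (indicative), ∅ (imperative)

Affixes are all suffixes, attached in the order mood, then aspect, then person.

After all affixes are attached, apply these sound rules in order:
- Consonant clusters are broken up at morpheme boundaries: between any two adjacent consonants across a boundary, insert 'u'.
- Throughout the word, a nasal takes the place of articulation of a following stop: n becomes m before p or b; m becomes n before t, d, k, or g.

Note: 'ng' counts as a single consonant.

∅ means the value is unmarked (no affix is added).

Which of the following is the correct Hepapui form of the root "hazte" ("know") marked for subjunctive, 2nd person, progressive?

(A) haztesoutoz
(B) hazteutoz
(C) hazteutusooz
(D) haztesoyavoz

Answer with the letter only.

Attach mood subjunctive -so → hazteso.
Attach aspect progressive -ut → haztesout.
Attach person 2nd person -oz → haztesoutoz.
Epenthesis: no change.
Nasal assimilation: no change.
So the correct form is haztesoutoz, option (A).
(C) hazteutusooz is wrong: it has the affixes in the wrong order.
(D) haztesoyavoz is wrong: it uses imperfective instead of progressive for aspect.
(B) hazteutoz is wrong: it uses imperative instead of subjunctive for mood.

A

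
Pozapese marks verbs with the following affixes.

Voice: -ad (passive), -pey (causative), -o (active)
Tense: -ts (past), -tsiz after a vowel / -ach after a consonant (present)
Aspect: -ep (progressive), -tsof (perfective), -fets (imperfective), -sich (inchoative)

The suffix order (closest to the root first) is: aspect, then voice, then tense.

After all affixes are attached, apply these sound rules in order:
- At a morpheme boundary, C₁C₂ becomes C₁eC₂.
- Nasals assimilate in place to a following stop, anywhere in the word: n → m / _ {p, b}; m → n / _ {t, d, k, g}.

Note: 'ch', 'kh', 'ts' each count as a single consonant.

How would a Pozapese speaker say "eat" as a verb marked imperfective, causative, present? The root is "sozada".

Attach aspect imperfective -fets → sozadafets.
Attach voice causative -pey → sozadafetspey.
Attach tense present -ach (after consonant 'y') → sozadafetspeyach.
Apply epenthesis: sozadafetspeyach → sozadafetsepeyach.
Nasal assimilation: no change.

sozadafetsepeyach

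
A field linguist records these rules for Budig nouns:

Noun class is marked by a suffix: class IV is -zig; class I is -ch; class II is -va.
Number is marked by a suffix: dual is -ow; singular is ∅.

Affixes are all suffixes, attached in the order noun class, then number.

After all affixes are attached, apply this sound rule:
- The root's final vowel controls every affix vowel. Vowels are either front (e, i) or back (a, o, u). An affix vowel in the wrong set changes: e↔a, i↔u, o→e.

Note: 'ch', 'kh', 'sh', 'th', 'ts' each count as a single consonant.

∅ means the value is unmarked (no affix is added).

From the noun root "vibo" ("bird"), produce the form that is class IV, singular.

Attach noun class class IV -zig → vibozig.
number = singular: zero marking, form stays vibozig.
Apply vowel harmony: vibozig → vibozug.

vibozug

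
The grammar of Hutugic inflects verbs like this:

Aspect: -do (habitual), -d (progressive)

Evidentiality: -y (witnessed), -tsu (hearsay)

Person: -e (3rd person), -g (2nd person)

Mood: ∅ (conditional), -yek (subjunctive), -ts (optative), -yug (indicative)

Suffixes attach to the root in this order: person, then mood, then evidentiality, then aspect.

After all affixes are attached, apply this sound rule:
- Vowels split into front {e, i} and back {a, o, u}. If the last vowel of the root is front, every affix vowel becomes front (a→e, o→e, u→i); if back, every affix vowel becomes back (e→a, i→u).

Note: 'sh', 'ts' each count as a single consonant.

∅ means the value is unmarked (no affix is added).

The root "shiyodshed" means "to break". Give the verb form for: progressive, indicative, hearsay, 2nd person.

shiyodshedgyigtsid

Attach person 2nd person -g → shiyodshedg.
Attach mood indicative -yug → shiyodshedgyug.
Attach evidentiality hearsay -tsu → shiyodshedgyugtsu.
Attach aspect progressive -d → shiyodshedgyugtsud.
Apply vowel harmony: shiyodshedgyugtsud → shiyodshedgyigtsid.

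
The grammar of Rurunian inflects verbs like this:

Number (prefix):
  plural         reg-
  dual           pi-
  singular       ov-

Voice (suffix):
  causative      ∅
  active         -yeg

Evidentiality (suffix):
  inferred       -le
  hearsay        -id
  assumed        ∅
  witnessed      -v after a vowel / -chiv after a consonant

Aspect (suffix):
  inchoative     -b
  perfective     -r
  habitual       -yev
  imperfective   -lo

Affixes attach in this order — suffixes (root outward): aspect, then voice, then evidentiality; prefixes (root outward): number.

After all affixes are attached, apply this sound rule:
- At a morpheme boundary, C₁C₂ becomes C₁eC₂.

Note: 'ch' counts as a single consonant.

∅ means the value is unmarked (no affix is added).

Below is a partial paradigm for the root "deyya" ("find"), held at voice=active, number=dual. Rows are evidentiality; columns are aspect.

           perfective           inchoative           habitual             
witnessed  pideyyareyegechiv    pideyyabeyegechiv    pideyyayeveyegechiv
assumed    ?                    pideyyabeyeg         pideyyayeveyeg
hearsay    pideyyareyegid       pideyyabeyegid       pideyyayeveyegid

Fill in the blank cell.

pideyyareyeg

Attach aspect perfective -r → deyyar.
Attach voice active -yeg → deyyaryeg.
evidentiality = assumed: zero marking, form stays deyyaryeg.
Attach number dual pi- → pideyyaryeg.
Apply epenthesis: pideyyaryeg → pideyyareyeg.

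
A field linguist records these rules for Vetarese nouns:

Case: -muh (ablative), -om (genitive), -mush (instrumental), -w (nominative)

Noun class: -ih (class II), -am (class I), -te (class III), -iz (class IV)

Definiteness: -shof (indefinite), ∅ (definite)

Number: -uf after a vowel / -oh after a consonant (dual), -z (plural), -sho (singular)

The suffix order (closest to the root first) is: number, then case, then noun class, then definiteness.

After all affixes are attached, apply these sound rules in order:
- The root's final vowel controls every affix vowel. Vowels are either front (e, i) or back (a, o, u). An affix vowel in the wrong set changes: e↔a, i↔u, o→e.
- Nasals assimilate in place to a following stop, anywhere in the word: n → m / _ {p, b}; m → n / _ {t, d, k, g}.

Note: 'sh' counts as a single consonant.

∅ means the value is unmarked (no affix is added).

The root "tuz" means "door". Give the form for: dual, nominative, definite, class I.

Attach number dual -oh (after consonant 'z') → tuzoh.
Attach case nominative -w → tuzohw.
Attach noun class class I -am → tuzohwam.
definiteness = definite: zero marking, form stays tuzohwam.
Vowel harmony: no change.
Nasal assimilation: no change.

tuzohwam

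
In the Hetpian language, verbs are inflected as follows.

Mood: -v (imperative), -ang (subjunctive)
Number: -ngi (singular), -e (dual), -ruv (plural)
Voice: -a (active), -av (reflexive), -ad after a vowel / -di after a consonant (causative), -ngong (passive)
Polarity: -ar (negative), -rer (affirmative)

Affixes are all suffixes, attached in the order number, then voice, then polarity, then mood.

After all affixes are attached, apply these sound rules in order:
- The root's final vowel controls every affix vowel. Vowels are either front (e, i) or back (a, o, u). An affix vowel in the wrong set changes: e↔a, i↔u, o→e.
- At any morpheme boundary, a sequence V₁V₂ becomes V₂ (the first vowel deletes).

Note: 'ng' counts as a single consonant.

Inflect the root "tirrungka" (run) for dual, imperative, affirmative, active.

tirrungkararv

Attach number dual -e → tirrungkae.
Attach voice active -a → tirrungkaea.
Attach polarity affirmative -rer → tirrungkaearer.
Attach mood imperative -v → tirrungkaearerv.
Apply vowel harmony: tirrungkaearerv → tirrungkaaararv.
Apply vowel deletion: tirrungkaaararv → tirrungkararv.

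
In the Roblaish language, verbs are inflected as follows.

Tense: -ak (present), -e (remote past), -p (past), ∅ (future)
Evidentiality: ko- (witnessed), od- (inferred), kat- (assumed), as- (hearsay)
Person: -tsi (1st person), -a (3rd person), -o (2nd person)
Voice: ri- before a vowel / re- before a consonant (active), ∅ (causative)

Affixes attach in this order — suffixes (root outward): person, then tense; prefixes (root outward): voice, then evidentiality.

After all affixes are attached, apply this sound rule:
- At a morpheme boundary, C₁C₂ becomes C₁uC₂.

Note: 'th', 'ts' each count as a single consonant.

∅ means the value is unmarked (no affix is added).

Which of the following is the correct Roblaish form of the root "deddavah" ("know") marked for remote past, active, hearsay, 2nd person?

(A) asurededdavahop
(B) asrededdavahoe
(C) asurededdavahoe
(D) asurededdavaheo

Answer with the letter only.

C

Attach person 2nd person -o → deddavaho.
Attach tense remote past -e → deddavahoe.
Attach voice active re- (before consonant 'd') → rededdavahoe.
Attach evidentiality hearsay as- → asrededdavahoe.
Apply epenthesis: asrededdavahoe → asurededdavahoe.
So the correct form is asurededdavahoe, option (C).
(A) asurededdavahop is wrong: it uses past instead of remote past for tense.
(D) asurededdavaheo is wrong: it has the affixes in the wrong order.
(B) asrededdavahoe is wrong: it fails to apply the sound rule(s).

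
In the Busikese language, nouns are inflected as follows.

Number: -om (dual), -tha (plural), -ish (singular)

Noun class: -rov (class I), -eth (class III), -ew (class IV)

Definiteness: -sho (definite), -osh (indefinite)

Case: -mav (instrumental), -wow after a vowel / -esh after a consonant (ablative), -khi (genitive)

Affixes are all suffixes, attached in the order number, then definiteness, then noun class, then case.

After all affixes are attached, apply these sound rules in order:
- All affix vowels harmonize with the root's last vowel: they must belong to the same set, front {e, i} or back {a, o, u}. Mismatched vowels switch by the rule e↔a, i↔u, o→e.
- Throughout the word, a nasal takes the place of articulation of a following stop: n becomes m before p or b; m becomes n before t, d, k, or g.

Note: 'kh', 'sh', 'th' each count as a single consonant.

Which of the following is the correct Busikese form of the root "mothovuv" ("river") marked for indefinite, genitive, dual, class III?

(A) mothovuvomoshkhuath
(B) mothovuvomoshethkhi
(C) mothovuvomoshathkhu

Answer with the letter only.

Attach number dual -om → mothovuvom.
Attach definiteness indefinite -osh → mothovuvomosh.
Attach noun class class III -eth → mothovuvomosheth.
Attach case genitive -khi → mothovuvomoshethkhi.
Apply vowel harmony: mothovuvomoshethkhi → mothovuvomoshathkhu.
Nasal assimilation: no change.
So the correct form is mothovuvomoshathkhu, option (C).
(B) mothovuvomoshethkhi is wrong: it fails to apply the sound rule(s).
(A) mothovuvomoshkhuath is wrong: it has the affixes in the wrong order.

C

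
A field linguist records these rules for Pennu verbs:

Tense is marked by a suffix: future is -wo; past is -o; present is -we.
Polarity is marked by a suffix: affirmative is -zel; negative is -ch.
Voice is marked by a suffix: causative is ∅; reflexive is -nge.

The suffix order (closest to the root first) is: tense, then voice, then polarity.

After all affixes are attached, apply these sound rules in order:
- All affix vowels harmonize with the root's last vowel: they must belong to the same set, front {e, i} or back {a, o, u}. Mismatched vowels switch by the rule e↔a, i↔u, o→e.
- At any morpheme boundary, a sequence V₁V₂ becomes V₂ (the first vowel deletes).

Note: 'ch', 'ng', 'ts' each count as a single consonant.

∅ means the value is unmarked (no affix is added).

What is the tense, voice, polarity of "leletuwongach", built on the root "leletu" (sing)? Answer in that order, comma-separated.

future, reflexive, negative

Segment: leletu-wo-nge-ch.
tense: -wo → future.
voice: -nge → reflexive.
polarity: -ch → negative.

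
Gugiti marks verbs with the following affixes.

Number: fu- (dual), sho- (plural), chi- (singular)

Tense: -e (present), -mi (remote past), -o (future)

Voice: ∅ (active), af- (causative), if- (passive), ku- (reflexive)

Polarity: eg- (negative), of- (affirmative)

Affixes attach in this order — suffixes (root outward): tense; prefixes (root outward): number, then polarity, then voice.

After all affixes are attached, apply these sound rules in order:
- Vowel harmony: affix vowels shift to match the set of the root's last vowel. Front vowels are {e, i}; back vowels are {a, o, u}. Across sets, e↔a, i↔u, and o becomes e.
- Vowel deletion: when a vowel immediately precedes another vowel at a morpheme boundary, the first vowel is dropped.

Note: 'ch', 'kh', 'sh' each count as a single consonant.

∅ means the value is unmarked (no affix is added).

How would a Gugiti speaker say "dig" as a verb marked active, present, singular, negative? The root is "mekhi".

Attach number singular chi- → chimekhi.
Attach tense present -e → chimekhie.
Attach polarity negative eg- → egchimekhie.
voice = active: zero marking, form stays egchimekhie.
Vowel harmony: no change.
Apply vowel deletion: egchimekhie → egchimekhe.

egchimekhe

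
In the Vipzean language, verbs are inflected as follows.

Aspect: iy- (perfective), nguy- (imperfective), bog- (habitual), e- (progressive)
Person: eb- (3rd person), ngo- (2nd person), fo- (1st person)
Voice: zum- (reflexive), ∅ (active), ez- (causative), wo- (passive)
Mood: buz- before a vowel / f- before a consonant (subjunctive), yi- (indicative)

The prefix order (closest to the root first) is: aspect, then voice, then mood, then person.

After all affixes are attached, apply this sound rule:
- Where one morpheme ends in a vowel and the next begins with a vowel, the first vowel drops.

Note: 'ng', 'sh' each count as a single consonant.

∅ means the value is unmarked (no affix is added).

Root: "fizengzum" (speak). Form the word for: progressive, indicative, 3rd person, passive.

ebyiwefizengzum

Attach aspect progressive e- → efizengzum.
Attach voice passive wo- → woefizengzum.
Attach mood indicative yi- → yiwoefizengzum.
Attach person 3rd person eb- → ebyiwoefizengzum.
Apply vowel deletion: ebyiwoefizengzum → ebyiwefizengzum.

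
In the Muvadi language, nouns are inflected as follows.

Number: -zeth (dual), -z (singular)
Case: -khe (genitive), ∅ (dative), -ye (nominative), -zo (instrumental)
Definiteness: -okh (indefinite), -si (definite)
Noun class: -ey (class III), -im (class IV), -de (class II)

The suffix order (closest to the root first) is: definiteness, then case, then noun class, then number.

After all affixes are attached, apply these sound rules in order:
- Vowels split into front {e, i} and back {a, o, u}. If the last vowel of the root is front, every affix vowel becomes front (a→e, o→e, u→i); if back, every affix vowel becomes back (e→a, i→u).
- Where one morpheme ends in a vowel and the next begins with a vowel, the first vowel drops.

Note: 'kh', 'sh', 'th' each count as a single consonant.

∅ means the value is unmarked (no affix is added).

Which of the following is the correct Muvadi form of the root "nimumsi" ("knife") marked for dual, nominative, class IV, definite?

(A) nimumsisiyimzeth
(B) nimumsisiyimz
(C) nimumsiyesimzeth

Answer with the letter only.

Attach definiteness definite -si → nimumsisi.
Attach case nominative -ye → nimumsisiye.
Attach noun class class IV -im → nimumsisiyeim.
Attach number dual -zeth → nimumsisiyeimzeth.
Vowel harmony: no change.
Apply vowel deletion: nimumsisiyeimzeth → nimumsisiyimzeth.
So the correct form is nimumsisiyimzeth, option (A).
(C) nimumsiyesimzeth is wrong: it has the affixes in the wrong order.
(B) nimumsisiyimz is wrong: it uses singular instead of dual for number.

A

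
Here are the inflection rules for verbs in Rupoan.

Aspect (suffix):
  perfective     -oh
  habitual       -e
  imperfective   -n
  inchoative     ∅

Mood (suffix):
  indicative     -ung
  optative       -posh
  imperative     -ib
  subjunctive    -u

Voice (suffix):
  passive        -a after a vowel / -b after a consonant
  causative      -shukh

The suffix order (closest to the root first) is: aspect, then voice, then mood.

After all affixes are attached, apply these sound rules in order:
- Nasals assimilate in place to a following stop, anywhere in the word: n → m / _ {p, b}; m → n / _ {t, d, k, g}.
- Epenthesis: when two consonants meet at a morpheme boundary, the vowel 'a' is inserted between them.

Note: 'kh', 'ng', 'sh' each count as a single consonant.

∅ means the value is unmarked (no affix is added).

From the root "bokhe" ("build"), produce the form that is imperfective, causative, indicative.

bokhenashukhung

Attach aspect imperfective -n → bokhen.
Attach voice causative -shukh → bokhenshukh.
Attach mood indicative -ung → bokhenshukhung.
Nasal assimilation: no change.
Apply epenthesis: bokhenshukhung → bokhenashukhung.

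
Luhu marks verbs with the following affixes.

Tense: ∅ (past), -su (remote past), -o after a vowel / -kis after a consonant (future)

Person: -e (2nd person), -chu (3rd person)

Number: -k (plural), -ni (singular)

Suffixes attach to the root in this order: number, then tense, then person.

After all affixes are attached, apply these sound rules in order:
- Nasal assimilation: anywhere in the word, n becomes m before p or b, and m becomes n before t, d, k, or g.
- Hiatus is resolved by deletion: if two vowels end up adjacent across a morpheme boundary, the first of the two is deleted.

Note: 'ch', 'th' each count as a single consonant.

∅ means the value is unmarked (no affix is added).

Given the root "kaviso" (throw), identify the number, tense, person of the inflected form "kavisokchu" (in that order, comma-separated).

Segment: kaviso-k-chu.
number: -k → plural.
tense: ∅ → past.
person: -chu → 3rd person.

plural, past, 3rd person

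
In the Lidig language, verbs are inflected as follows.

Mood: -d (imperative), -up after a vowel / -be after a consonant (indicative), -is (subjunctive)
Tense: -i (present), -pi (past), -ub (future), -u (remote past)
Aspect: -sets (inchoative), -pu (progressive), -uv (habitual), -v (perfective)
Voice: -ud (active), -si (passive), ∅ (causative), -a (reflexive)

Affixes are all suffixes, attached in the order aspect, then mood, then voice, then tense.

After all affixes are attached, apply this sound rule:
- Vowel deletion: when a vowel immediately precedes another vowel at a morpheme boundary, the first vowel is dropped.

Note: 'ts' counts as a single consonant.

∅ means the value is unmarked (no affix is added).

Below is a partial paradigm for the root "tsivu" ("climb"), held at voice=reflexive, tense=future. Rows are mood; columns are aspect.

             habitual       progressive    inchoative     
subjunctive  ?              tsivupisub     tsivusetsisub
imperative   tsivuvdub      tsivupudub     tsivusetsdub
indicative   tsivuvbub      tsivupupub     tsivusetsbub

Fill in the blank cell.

tsivuvisub

Attach aspect habitual -uv → tsivuuv.
Attach mood subjunctive -is → tsivuuvis.
Attach voice reflexive -a → tsivuuvisa.
Attach tense future -ub → tsivuuvisaub.
Apply vowel deletion: tsivuuvisaub → tsivuvisub.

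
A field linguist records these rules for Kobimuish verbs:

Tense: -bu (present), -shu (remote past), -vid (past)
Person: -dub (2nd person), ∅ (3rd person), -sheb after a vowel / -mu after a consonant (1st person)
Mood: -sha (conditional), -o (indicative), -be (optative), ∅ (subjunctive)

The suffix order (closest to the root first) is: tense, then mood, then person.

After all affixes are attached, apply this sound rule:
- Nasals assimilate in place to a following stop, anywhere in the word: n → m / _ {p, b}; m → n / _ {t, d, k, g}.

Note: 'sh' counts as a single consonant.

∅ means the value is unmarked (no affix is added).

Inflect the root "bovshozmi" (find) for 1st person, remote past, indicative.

Attach tense remote past -shu → bovshozmishu.
Attach mood indicative -o → bovshozmishuo.
Attach person 1st person -sheb (after vowel 'o') → bovshozmishuosheb.
Nasal assimilation: no change.

bovshozmishuosheb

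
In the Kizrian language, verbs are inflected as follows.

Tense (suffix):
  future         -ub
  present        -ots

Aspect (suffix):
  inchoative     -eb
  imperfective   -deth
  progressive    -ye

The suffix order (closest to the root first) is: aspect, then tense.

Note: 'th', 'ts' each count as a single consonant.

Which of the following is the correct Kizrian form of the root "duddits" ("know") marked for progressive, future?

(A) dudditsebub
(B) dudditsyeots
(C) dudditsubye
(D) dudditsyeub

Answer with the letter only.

Attach aspect progressive -ye → dudditsye.
Attach tense future -ub → dudditsyeub.
So the correct form is dudditsyeub, option (D).
(A) dudditsebub is wrong: it uses inchoative instead of progressive for aspect.
(B) dudditsyeots is wrong: it uses present instead of future for tense.
(C) dudditsubye is wrong: it has the affixes in the wrong order.

D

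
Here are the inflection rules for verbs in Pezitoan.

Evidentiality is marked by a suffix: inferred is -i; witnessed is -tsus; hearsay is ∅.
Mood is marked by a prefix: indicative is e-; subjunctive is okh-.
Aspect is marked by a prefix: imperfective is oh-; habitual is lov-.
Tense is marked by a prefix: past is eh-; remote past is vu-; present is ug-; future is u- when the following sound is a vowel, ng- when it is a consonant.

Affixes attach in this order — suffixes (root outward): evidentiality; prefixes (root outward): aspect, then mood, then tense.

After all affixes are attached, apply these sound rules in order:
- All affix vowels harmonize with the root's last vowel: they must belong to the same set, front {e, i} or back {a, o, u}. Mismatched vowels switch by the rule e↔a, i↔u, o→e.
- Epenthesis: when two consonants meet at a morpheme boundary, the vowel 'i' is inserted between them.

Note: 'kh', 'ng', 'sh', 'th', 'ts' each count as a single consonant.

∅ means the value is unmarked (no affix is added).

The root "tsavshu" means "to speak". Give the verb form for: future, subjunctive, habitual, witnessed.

uokhilovitsavshutsus

Attach aspect habitual lov- → lovtsavshu.
Attach evidentiality witnessed -tsus → lovtsavshutsus.
Attach mood subjunctive okh- → okhlovtsavshutsus.
Attach tense future u- (before vowel 'o') → uokhlovtsavshutsus.
Vowel harmony: no change.
Apply epenthesis: uokhlovtsavshutsus → uokhilovitsavshutsus.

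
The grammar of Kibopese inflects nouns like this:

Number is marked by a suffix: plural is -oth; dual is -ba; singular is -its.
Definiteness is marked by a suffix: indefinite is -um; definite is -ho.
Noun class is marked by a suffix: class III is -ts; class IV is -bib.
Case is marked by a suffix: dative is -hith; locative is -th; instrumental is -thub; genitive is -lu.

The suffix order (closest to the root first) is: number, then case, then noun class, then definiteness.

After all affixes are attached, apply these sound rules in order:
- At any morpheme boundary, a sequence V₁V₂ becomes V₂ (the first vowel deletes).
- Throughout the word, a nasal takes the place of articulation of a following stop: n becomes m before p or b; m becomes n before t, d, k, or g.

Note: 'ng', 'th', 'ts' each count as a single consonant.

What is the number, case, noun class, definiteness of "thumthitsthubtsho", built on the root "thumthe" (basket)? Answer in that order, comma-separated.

Segment: thumthe-its-thub-ts-ho.
number: -its → singular.
case: -thub → instrumental.
noun class: -ts → class III.
definiteness: -ho → definite.

singular, instrumental, class III, definite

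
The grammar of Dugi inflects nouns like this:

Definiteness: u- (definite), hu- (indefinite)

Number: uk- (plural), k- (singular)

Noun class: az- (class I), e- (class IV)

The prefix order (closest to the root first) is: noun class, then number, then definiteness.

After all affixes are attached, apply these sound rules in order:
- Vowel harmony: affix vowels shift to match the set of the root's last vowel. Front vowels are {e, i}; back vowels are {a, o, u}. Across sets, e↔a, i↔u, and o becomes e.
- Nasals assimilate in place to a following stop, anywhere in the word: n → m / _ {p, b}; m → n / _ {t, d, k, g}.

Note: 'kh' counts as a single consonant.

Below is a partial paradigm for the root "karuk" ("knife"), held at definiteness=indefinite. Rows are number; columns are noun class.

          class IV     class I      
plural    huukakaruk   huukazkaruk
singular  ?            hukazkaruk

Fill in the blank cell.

hukakaruk

Attach noun class class IV e- → ekaruk.
Attach number singular k- → kekaruk.
Attach definiteness indefinite hu- → hukekaruk.
Apply vowel harmony: hukekaruk → hukakaruk.
Nasal assimilation: no change.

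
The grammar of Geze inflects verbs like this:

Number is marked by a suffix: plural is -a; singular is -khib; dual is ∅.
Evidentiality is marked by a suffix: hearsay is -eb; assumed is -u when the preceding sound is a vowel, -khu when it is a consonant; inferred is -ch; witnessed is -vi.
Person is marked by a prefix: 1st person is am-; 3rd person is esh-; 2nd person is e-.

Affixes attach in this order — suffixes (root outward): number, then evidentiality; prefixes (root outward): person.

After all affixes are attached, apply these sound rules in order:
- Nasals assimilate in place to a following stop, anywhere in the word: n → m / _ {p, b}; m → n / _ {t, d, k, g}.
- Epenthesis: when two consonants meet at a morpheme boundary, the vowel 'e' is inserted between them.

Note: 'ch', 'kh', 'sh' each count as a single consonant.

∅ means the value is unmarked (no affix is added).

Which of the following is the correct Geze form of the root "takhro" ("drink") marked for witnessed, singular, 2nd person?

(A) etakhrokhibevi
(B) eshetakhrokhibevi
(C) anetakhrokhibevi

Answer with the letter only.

Attach person 2nd person e- → etakhro.
Attach number singular -khib → etakhrokhib.
Attach evidentiality witnessed -vi → etakhrokhibvi.
Nasal assimilation: no change.
Apply epenthesis: etakhrokhibvi → etakhrokhibevi.
So the correct form is etakhrokhibevi, option (A).
(C) anetakhrokhibevi is wrong: it uses 1st person instead of 2nd person for person.
(B) eshetakhrokhibevi is wrong: it uses 3rd person instead of 2nd person for person.

A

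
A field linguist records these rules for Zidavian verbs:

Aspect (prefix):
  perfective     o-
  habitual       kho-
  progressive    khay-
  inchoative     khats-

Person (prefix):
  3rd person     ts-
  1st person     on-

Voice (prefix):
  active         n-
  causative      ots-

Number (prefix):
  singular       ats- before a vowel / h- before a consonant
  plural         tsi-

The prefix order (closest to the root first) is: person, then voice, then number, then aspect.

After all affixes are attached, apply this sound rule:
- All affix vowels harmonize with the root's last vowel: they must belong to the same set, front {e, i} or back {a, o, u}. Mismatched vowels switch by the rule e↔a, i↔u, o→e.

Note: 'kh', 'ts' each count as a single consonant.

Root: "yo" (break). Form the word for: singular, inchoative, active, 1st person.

Attach person 1st person on- → onyo.
Attach voice active n- → nonyo.
Attach number singular h- (before consonant 'n') → hnonyo.
Attach aspect inchoative khats- → khatshnonyo.
Vowel harmony: no change.

khatshnonyo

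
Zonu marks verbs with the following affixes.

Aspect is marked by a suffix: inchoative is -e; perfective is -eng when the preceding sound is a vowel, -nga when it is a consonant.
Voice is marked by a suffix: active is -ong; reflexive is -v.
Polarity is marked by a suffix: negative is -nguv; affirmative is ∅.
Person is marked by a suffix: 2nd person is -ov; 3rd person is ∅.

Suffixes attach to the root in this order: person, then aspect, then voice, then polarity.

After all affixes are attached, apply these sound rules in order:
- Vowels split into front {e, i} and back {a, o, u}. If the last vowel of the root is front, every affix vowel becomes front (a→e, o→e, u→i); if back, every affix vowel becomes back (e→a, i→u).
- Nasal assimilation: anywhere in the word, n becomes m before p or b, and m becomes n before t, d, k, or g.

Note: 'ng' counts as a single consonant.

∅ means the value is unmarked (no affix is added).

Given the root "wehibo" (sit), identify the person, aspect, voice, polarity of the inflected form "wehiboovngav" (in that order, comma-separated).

2nd person, perfective, reflexive, affirmative

Segment: wehibo-ov-nga-v.
person: -ov → 2nd person.
aspect: -eng/nga → perfective.
voice: -v → reflexive.
polarity: ∅ → affirmative.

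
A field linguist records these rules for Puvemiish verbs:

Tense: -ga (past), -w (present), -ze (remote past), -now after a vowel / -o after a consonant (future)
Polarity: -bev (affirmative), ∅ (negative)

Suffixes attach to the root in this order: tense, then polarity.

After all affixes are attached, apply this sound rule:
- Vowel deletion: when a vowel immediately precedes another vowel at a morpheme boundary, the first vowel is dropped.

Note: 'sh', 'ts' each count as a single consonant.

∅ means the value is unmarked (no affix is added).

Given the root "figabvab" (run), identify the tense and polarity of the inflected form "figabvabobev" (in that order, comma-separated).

future, affirmative

Segment: figabvab-o-bev.
tense: -now/o → future.
polarity: -bev → affirmative.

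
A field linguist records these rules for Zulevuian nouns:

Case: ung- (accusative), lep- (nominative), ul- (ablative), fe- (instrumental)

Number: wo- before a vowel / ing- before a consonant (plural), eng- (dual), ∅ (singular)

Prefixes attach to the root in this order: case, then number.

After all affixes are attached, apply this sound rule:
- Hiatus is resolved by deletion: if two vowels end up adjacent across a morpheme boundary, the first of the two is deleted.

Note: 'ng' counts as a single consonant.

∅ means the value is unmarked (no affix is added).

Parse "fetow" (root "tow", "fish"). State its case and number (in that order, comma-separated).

instrumental, singular

Segment: fe-tow.
case: fe- → instrumental.
number: ∅ → singular.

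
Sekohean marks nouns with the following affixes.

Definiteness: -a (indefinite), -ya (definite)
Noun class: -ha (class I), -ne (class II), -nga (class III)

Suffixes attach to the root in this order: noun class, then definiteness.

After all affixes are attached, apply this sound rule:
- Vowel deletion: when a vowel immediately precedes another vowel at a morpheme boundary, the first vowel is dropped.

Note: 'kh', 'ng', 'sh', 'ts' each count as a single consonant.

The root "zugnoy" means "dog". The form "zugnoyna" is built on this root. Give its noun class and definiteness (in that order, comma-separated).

Segment: zugnoy-ne-a.
noun class: -ne → class II.
definiteness: -a → indefinite.

class II, indefinite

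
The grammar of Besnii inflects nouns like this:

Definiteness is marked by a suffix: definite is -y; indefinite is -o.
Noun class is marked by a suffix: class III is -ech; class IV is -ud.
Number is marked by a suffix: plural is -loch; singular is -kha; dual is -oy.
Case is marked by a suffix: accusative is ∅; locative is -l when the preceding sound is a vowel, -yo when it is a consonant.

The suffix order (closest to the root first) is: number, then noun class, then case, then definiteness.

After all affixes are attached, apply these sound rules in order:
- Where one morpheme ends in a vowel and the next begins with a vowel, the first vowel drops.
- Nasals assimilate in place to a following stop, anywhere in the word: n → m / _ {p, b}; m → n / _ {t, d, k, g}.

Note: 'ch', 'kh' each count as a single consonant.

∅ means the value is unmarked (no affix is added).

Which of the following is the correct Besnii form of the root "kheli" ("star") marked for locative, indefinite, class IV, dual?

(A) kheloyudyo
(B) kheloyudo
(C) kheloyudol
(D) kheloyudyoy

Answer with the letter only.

Attach number dual -oy → khelioy.
Attach noun class class IV -ud → khelioyud.
Attach case locative -yo (after consonant 'd') → khelioyudyo.
Attach definiteness indefinite -o → khelioyudyoo.
Apply vowel deletion: khelioyudyoo → kheloyudyo.
Nasal assimilation: no change.
So the correct form is kheloyudyo, option (A).
(C) kheloyudol is wrong: it has the affixes in the wrong order.
(B) kheloyudo is wrong: it uses accusative instead of locative for case.
(D) kheloyudyoy is wrong: it uses definite instead of indefinite for definiteness.

A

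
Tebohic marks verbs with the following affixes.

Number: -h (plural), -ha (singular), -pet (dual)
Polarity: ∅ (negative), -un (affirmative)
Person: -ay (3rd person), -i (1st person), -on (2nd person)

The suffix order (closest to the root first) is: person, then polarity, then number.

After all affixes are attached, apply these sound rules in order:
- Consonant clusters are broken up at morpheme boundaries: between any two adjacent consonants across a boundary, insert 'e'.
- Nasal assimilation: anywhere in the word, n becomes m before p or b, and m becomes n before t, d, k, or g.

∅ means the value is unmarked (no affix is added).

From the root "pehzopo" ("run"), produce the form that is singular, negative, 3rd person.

Attach person 3rd person -ay → pehzopoay.
polarity = negative: zero marking, form stays pehzopoay.
Attach number singular -ha → pehzopoayha.
Apply epenthesis: pehzopoayha → pehzopoayeha.
Nasal assimilation: no change.

pehzopoayeha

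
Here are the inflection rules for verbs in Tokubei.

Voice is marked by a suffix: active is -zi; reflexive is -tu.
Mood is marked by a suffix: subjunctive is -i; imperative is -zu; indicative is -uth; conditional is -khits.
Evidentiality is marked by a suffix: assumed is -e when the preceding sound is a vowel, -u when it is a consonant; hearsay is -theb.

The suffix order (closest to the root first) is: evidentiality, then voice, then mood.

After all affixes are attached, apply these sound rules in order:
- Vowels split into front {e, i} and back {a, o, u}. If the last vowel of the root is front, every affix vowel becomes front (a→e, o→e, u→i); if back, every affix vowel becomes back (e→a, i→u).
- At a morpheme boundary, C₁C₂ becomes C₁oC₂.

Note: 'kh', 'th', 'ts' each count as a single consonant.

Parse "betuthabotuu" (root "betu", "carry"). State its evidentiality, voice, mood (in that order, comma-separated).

hearsay, reflexive, subjunctive

Segment: betu-theb-tu-i.
evidentiality: -theb → hearsay.
voice: -tu → reflexive.
mood: -i → subjunctive.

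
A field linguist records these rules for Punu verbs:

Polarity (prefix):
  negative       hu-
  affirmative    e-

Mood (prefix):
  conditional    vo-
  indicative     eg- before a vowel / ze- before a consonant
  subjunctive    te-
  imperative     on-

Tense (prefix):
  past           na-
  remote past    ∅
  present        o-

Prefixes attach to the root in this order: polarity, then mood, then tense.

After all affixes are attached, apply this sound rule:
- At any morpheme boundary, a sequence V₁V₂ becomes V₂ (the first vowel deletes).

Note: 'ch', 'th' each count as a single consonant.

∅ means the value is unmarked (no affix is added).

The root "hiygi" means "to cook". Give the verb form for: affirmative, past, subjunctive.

Attach polarity affirmative e- → ehiygi.
Attach mood subjunctive te- → teehiygi.
Attach tense past na- → nateehiygi.
Apply vowel deletion: nateehiygi → natehiygi.

natehiygi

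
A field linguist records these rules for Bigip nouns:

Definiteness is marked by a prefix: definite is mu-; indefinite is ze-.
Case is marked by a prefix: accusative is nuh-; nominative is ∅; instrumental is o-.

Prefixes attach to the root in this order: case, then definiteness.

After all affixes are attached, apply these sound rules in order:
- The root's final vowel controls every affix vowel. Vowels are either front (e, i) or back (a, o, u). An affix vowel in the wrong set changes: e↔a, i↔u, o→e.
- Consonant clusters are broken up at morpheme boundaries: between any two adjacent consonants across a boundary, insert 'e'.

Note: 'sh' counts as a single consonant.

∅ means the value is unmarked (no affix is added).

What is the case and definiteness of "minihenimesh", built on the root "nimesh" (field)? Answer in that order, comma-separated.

Segment: mu-nuh-nimesh.
case: nuh- → accusative.
definiteness: mu- → definite.

accusative, definite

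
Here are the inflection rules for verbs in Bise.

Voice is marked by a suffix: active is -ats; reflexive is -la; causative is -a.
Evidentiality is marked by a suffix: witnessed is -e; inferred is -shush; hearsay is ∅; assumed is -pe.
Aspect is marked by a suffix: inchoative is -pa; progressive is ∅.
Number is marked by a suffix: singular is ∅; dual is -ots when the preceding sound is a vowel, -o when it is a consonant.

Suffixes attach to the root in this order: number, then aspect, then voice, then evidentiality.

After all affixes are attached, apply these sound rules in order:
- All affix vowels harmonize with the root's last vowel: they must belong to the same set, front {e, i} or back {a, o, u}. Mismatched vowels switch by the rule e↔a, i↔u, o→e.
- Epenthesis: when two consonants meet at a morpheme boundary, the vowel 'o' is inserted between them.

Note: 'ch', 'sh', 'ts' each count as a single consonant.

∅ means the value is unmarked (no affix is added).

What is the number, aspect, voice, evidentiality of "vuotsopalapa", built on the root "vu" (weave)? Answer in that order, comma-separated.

dual, inchoative, reflexive, assumed

Segment: vu-ots-pa-la-pe.
number: -ots/o → dual.
aspect: -pa → inchoative.
voice: -la → reflexive.
evidentiality: -pe → assumed.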